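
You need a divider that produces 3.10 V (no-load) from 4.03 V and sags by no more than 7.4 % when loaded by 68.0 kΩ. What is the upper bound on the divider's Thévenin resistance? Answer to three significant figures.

Loading drop = R_th/(R_th + R_L) ≤ 0.0740, so R_th ≤ R_L · ε/(1−ε) = 68.0 kΩ × 0.0740/0.9260 = 5.43 kΩ.

R_th ≤ 5.43 kΩ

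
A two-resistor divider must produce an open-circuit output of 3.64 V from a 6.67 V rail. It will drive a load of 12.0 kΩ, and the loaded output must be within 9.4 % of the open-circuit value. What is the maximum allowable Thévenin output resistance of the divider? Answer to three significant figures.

R_th ≤ 1.25 kΩ

Loading drop = R_th/(R_th + R_L) ≤ 0.0940, so R_th ≤ R_L · ε/(1−ε) = 12.0 kΩ × 0.0940/0.9060 = 1.25 kΩ.
(Any R1, R2 with R2/(R1+R2) = 0.546 and R1‖R2 ≤ 1.25 kΩ will meet the spec.)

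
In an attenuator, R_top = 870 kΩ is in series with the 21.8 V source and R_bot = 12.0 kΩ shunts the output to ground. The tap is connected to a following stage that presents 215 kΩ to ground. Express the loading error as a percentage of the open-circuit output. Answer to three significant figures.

5.22 %

The divider's output (Thévenin) resistance is R_top‖R_bot = 11.84 kΩ.
Fractional drop under load = R_th/(R_th + R_L) = 11.84 / (11.84 + 215) = 0.05218.
So the output falls by 5.22 %.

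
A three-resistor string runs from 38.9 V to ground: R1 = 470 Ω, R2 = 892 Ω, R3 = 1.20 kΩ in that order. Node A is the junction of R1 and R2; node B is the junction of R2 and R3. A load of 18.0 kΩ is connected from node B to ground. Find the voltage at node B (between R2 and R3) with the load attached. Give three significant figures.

At node B, R3 is in parallel with the load: R3‖R_L = 1125 Ω.
Below node A the resistance is R2 + (R3‖R_L) = 2017 Ω, so V_A = 38.9 × 2017/2487 = 31.55 V.
Then V_B = V_A × (R3‖R_L)/(R2 + R3‖R_L) = 31.55 × 1125/2017 = 17.6 V.

V ≈ 17.6 V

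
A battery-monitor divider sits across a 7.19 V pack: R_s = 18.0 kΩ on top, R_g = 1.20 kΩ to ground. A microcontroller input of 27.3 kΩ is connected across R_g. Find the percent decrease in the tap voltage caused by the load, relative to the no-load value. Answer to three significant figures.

The divider's output (Thévenin) resistance is R_s‖R_g = 1.125 kΩ.
Fractional drop under load = R_th/(R_th + R_L) = 1.125 / (1.125 + 27.3) = 0.03958.
So the output falls by 3.96 %.

3.96 %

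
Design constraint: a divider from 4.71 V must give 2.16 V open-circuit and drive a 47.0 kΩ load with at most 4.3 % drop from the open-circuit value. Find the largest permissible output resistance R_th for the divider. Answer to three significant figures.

Loading drop = R_th/(R_th + R_L) ≤ 0.0430, so R_th ≤ R_L · ε/(1−ε) = 47.0 kΩ × 0.0430/0.9570 = 2.11 kΩ.

R_th ≤ 2.11 kΩ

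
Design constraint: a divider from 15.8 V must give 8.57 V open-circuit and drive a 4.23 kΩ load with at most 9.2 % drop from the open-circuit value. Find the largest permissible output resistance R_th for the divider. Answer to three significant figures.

R_th ≤ 429 Ω

Loading drop = R_th/(R_th + R_L) ≤ 0.0920, so R_th ≤ R_L · ε/(1−ε) = 4.23 kΩ × 0.0920/0.9080 = 429 Ω.
(Any R1, R2 with R2/(R1+R2) = 0.542 and R1‖R2 ≤ 429 Ω will meet the spec.)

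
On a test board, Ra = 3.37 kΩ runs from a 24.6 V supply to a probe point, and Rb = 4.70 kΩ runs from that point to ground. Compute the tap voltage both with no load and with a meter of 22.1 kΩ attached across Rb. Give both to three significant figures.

Open-circuit: V = 24.6 × 4.70/(3.37 + 4.70) = 14.3 V.
With the load, Rb becomes Rb‖R_L = 3.876 kΩ, so V = 24.6 × 3.876/7.246 = 13.2 V.

Unloaded: 14.3 V; loaded: 13.2 V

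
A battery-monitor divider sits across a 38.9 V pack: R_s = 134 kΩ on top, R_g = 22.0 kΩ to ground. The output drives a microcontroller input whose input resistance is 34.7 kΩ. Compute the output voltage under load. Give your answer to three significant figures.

The load sits in parallel with R_g: R_g‖R_L = (22.0 × 34.7) / (22.0 + 34.7) = 13.46 kΩ.
V_out = 38.9 × 13.46 / (134 + 13.46) = 38.9 × 13.46/147.5 = 3.55 V.
(Unloaded it would have been 5.49 V.)

V_out ≈ 3.55 V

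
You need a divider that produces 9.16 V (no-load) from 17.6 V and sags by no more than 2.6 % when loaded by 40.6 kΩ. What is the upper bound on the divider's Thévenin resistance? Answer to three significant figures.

R_th ≤ 1.08 kΩ

Loading drop = R_th/(R_th + R_L) ≤ 0.0260, so R_th ≤ R_L · ε/(1−ε) = 40.6 kΩ × 0.0260/0.9740 = 1.08 kΩ.
(Any R1, R2 with R2/(R1+R2) = 0.520 and R1‖R2 ≤ 1.08 kΩ will meet the spec.)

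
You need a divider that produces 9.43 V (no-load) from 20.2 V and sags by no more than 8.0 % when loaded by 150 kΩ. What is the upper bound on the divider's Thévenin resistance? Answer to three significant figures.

R_th ≤ 13.0 kΩ

Loading drop = R_th/(R_th + R_L) ≤ 0.0800, so R_th ≤ R_L · ε/(1−ε) = 150 kΩ × 0.0800/0.9200 = 13.0 kΩ.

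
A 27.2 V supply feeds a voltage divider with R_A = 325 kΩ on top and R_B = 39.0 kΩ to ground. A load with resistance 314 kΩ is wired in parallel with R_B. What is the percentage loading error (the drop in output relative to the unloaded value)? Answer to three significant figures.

9.98 %

The divider's output (Thévenin) resistance is R_A‖R_B = 34.82 kΩ.
Fractional drop under load = R_th/(R_th + R_L) = 34.82 / (34.82 + 314) = 0.09983.
So the output falls by 9.98 %.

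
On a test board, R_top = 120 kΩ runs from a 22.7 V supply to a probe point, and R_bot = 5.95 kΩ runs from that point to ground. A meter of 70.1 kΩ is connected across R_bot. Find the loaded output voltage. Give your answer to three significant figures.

V_out ≈ 0.992 V

The load sits in parallel with R_bot: R_bot‖R_L = (5.95 × 70.1) / (5.95 + 70.1) = 5.484 kΩ.
V_out = 22.7 × 5.484 / (120 + 5.484) = 22.7 × 5.484/125.5 = 0.992 V.
(Unloaded it would have been 1.07 V.)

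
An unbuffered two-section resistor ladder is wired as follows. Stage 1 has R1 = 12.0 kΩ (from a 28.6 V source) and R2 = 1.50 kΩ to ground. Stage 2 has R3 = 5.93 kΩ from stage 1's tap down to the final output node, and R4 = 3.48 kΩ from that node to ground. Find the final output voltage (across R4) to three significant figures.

Stage 2 presents R3+R4 = 9.410 kΩ as a load on stage 1's tap.
Stage 1's lower leg becomes R2‖(R3+R4) = 1.294 kΩ, so V_mid = 28.6 × 1.294/13.29 = 2.783 V.
Stage 2 is itself unloaded: V_out = V_mid × R4/(R3+R4) = 2.783 × 3.48/9.410 = 1.03 V.

V_out ≈ 1.03 V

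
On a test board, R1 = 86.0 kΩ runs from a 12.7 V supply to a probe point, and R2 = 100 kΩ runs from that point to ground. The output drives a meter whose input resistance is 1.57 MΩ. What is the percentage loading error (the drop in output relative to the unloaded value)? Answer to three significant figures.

The divider's output (Thévenin) resistance is R1‖R2 = 46.24 kΩ.
Fractional drop under load = R_th/(R_th + R_L) = 46.24 / (46.24 + 1570) = 0.02861.
So the output falls by 2.86 %.

2.86 %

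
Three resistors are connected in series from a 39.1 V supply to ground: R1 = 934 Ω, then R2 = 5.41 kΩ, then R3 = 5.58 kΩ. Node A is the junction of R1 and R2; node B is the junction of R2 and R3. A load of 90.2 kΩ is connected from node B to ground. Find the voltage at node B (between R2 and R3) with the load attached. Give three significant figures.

At node B, R3 is in parallel with the load: R3‖R_L = 5255 Ω.
Below node A the resistance is R2 + (R3‖R_L) = 10660 Ω, so V_A = 39.1 × 10660/11600 = 35.95 V.
Then V_B = V_A × (R3‖R_L)/(R2 + R3‖R_L) = 35.95 × 5255/10660 = 17.7 V.

V ≈ 17.7 V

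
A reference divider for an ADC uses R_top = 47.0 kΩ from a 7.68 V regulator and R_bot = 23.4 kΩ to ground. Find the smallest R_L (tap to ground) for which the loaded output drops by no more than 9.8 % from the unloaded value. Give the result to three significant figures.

Output resistance R_th = R_top‖R_bot = (47.0 × 23.4)/70.40 = 15.62 kΩ.
The fractional drop is R_th/(R_th + R_L); requiring this ≤ 0.0980 gives R_L ≥ R_th(1/0.0980 − 1) = 15.62 × 9.204 = 144 kΩ.

R_L(min) ≈ 144 kΩ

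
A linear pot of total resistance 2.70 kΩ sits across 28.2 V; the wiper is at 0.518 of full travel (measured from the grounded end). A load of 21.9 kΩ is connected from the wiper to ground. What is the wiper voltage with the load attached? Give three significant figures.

V ≈ 14.2 V

The wiper splits the pot into (1−α)R = 1.301 kΩ above and αR = 1.399 kΩ below.
Lower section ‖ load = 1.315 kΩ.
V_wiper = 28.2 × 1.315/(1.301 + 1.315) = 14.2 V.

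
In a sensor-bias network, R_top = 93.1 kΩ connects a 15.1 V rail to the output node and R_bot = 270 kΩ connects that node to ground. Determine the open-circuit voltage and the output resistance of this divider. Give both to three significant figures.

V_th = 11.2 V, R_th = 69.2 kΩ

V_th is the open-circuit tap voltage: 15.1 × 270/(93.1 + 270) = 11.2 V.
With the supply zeroed, R_top and R_bot appear in parallel from the tap: R_th = R_top‖R_bot = (93.1 × 270)/363.1 = 69.2 kΩ.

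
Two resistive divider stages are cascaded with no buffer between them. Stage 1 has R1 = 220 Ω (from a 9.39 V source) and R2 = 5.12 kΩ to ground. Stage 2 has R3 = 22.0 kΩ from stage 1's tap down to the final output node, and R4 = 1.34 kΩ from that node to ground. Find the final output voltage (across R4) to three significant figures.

V_out ≈ 0.512 V

Stage 2 presents R3+R4 = 23340 Ω as a load on stage 1's tap.
Stage 1's lower leg becomes R2‖(R3+R4) = 4199 Ω, so V_mid = 9.39 × 4199/4419 = 8.923 V.
Stage 2 is itself unloaded: V_out = V_mid × R4/(R3+R4) = 8.923 × 1340/23340 = 0.512 V.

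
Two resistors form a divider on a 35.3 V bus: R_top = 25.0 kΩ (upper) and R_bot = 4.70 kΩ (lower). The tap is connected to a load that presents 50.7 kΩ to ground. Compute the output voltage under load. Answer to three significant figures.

The load sits in parallel with R_bot: R_bot‖R_L = (4.70 × 50.7) / (4.70 + 50.7) = 4.301 kΩ.
V_out = 35.3 × 4.301 / (25.0 + 4.301) = 35.3 × 4.301/29.30 = 5.18 V.

V_out ≈ 5.18 V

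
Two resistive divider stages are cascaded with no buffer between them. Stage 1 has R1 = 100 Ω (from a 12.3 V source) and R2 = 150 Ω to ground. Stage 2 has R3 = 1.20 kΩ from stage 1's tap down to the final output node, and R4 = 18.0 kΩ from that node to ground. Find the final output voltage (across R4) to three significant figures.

V_out ≈ 6.90 V

Stage 2 presents R3+R4 = 19200 Ω as a load on stage 1's tap.
Stage 1's lower leg becomes R2‖(R3+R4) = 148.8 Ω, so V_mid = 12.3 × 148.8/248.8 = 7.357 V.
Stage 2 is itself unloaded: V_out = V_mid × R4/(R3+R4) = 7.357 × 18000/19200 = 6.90 V.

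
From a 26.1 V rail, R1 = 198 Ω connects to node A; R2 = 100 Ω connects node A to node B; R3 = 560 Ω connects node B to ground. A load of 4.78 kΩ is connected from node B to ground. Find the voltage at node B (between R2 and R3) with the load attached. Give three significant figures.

V ≈ 16.4 V

At node B, R3 is in parallel with the load: R3‖R_L = 501.3 Ω.
Below node A the resistance is R2 + (R3‖R_L) = 601.3 Ω, so V_A = 26.1 × 601.3/799.3 = 19.63 V.
Then V_B = V_A × (R3‖R_L)/(R2 + R3‖R_L) = 19.63 × 501.3/601.3 = 16.4 V.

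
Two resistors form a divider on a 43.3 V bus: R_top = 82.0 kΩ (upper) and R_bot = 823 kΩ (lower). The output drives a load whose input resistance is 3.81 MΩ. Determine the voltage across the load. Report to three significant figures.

The load sits in parallel with R_bot: R_bot‖R_L = (823 × 3810) / (823 + 3810) = 676.8 kΩ.
V_out = 43.3 × 676.8 / (82.0 + 676.8) = 43.3 × 676.8/758.8 = 38.6 V.

V_out ≈ 38.6 V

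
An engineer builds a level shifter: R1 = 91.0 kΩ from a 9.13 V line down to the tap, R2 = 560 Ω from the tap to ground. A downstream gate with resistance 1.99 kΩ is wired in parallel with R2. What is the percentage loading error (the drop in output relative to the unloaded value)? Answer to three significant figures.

21.9 %

Unloaded V = 9.13 × 560/91560 = 0.05584 V.
Loaded: R2‖R_L = 437.0 Ω, giving V = 9.13 × 437.0/91440 = 0.04364 V.
Drop = (0.05584 − 0.04364) / 0.05584 = 21.9 %.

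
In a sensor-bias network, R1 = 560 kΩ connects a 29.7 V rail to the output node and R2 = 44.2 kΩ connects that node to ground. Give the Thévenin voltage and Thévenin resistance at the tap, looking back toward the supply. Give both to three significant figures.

V_th is the open-circuit tap voltage: 29.7 × 44.2/(560 + 44.2) = 2.17 V.
With the supply zeroed, R1 and R2 appear in parallel from the tap: R_th = R1‖R2 = (560 × 44.2)/604.2 = 41.0 kΩ.

V_th = 2.17 V, R_th = 41.0 kΩ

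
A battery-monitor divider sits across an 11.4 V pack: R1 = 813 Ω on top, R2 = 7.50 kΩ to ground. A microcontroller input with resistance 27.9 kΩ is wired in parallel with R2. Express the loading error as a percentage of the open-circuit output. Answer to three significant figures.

The divider's output (Thévenin) resistance is R1‖R2 = 733.5 Ω.
Fractional drop under load = R_th/(R_th + R_L) = 733.5 / (733.5 + 27900) = 0.02562.
So the output falls by 2.56 %.

2.56 %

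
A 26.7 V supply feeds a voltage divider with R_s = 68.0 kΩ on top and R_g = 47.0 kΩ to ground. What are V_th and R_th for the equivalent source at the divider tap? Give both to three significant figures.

V_th is the open-circuit tap voltage: 26.7 × 47.0/(68.0 + 47.0) = 10.9 V.
With the supply zeroed, R_s and R_g appear in parallel from the tap: R_th = R_s‖R_g = (68.0 × 47.0)/115.0 = 27.8 kΩ.

V_th = 10.9 V, R_th = 27.8 kΩ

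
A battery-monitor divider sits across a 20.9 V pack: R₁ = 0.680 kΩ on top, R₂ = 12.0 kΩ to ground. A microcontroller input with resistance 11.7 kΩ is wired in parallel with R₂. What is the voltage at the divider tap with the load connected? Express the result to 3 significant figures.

V_out ≈ 18.7 V

The load sits in parallel with R₂: R₂‖R_L = (12000 × 11700) / (12000 + 11700) = 5924 Ω.
V_out = 20.9 × 5924 / (680 + 5924) = 20.9 × 5924/6604 = 18.7 V.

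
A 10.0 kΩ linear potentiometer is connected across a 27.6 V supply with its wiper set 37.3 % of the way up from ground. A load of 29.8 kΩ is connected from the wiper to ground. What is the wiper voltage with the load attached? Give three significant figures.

The wiper splits the pot into (1−α)R = 6.270 kΩ above and αR = 3.730 kΩ below.
Lower section ‖ load = 3.315 kΩ.
V_wiper = 27.6 × 3.315/(6.270 + 3.315) = 9.55 V.

V ≈ 9.55 V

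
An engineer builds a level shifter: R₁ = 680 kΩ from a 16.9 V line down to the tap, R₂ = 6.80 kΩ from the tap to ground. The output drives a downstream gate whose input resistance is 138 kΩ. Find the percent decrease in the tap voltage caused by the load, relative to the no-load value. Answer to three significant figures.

The divider's output (Thévenin) resistance is R₁‖R₂ = 6.733 kΩ.
Fractional drop under load = R_th/(R_th + R_L) = 6.733 / (6.733 + 138) = 0.04652.
So the output falls by 4.65 %.

4.65 %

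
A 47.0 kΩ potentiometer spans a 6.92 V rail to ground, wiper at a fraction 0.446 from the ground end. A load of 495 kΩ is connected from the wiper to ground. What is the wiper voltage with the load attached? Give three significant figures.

The wiper splits the pot into (1−α)R = 26.04 kΩ above and αR = 20.96 kΩ below.
Lower section ‖ load = 20.11 kΩ.
V_wiper = 6.92 × 20.11/(26.04 + 20.11) = 3.02 V.

V ≈ 3.02 V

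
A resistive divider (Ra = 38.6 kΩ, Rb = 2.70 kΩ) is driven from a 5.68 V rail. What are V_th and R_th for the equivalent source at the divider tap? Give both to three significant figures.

V_th = 0.371 V, R_th = 2.52 kΩ

V_th is the open-circuit tap voltage: 5.68 × 2.70/(38.6 + 2.70) = 0.371 V.
With the supply zeroed, Ra and Rb appear in parallel from the tap: R_th = Ra‖Rb = (38.6 × 2.70)/41.30 = 2.52 kΩ.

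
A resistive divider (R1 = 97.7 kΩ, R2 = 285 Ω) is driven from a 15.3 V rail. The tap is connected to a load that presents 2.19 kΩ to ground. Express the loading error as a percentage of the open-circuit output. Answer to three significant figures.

The divider's output (Thévenin) resistance is R1‖R2 = 284.2 Ω.
Fractional drop under load = R_th/(R_th + R_L) = 284.2 / (284.2 + 2190) = 0.1149.
So the output falls by 11.5 %.

11.5 %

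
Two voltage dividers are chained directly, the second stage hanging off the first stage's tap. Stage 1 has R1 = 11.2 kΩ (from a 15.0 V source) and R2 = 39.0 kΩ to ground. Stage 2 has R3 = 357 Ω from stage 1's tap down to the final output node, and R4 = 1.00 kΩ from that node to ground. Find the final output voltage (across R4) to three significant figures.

Stage 2 presents R3+R4 = 1357 Ω as a load on stage 1's tap.
Stage 1's lower leg becomes R2‖(R3+R4) = 1311 Ω, so V_mid = 15.0 × 1311/12510 = 1.572 V.
Stage 2 is itself unloaded: V_out = V_mid × R4/(R3+R4) = 1.572 × 1000/1357 = 1.16 V.

V_out ≈ 1.16 V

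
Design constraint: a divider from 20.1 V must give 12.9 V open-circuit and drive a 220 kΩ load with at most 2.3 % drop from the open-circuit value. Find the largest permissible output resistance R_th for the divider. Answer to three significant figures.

Loading drop = R_th/(R_th + R_L) ≤ 0.0230, so R_th ≤ R_L · ε/(1−ε) = 220 kΩ × 0.0230/0.9770 = 5.18 kΩ.

R_th ≤ 5.18 kΩ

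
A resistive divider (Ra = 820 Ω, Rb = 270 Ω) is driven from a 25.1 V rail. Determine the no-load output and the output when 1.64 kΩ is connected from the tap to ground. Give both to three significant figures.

Open-circuit: V = 25.1 × 270/(820 + 270) = 6.22 V.
With the load, Rb becomes Rb‖R_L = 231.8 Ω, so V = 25.1 × 231.8/1052 = 5.53 V.

Unloaded: 6.22 V; loaded: 5.53 V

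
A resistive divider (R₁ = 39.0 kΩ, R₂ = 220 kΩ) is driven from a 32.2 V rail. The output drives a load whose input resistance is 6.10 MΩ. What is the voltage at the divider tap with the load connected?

The load sits in parallel with R₂: R₂‖R_L = (220 × 6100) / (220 + 6100) = 212.3 kΩ.
V_out = 32.2 × 212.3 / (39.0 + 212.3) = 32.2 × 212.3/251.3 = 27.2 V.

V_out ≈ 27.2 V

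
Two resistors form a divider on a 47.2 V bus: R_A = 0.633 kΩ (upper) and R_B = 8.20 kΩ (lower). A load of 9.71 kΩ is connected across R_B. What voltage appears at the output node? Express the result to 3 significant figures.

The load sits in parallel with R_B: R_B‖R_L = (8200 × 9710) / (8200 + 9710) = 4446 Ω.
V_out = 47.2 × 4446 / (633 + 4446) = 47.2 × 4446/5079 = 41.3 V.

V_out ≈ 41.3 V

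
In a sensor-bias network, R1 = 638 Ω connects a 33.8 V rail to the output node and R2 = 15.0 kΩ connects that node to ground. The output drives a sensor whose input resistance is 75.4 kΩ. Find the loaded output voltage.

The load sits in parallel with R2: R2‖R_L = (15000 × 75400) / (15000 + 75400) = 12510 Ω.
V_out = 33.8 × 12510 / (638 + 12510) = 33.8 × 12510/13150 = 32.2 V.

V_out ≈ 32.2 V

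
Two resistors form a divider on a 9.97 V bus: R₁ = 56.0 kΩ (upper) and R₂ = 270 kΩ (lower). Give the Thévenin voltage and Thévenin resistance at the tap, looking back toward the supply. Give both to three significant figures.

V_th is the open-circuit tap voltage: 9.97 × 270/(56.0 + 270) = 8.26 V.
With the supply zeroed, R₁ and R₂ appear in parallel from the tap: R_th = R₁‖R₂ = (56.0 × 270)/326.0 = 46.4 kΩ.

V_th = 8.26 V, R_th = 46.4 kΩ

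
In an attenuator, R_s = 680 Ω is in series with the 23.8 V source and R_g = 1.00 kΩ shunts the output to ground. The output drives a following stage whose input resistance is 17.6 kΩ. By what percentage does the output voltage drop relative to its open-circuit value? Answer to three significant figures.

2.25 %

The divider's output (Thévenin) resistance is R_s‖R_g = 404.8 Ω.
Fractional drop under load = R_th/(R_th + R_L) = 404.8 / (404.8 + 17600) = 0.02248.
So the output falls by 2.25 %.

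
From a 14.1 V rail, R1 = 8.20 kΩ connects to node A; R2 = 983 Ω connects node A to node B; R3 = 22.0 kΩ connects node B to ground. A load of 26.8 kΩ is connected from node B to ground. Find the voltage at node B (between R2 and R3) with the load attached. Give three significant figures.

At node B, R3 is in parallel with the load: R3‖R_L = 12080 Ω.
Below node A the resistance is R2 + (R3‖R_L) = 13060 Ω, so V_A = 14.1 × 13060/21260 = 8.663 V.
Then V_B = V_A × (R3‖R_L)/(R2 + R3‖R_L) = 8.663 × 12080/13060 = 8.01 V.

V ≈ 8.01 V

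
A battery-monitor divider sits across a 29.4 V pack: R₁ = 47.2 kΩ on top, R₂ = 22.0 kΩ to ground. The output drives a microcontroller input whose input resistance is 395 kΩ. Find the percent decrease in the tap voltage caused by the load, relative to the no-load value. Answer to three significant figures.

3.66 %

The divider's output (Thévenin) resistance is R₁‖R₂ = 15.01 kΩ.
Fractional drop under load = R_th/(R_th + R_L) = 15.01 / (15.01 + 395) = 0.03660.
So the output falls by 3.66 %.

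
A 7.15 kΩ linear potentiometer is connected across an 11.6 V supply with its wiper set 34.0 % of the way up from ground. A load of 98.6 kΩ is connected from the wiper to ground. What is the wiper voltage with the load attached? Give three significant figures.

V ≈ 3.88 V

The wiper splits the pot into (1−α)R = 4.719 kΩ above and αR = 2.431 kΩ below.
Lower section ‖ load = 2.373 kΩ.
V_wiper = 11.6 × 2.373/(4.719 + 2.373) = 3.88 V.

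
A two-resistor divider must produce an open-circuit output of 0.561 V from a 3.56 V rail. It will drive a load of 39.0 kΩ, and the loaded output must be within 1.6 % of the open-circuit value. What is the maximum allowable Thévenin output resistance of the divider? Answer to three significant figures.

R_th ≤ 634 Ω

Loading drop = R_th/(R_th + R_L) ≤ 0.0160, so R_th ≤ R_L · ε/(1−ε) = 39.0 kΩ × 0.0160/0.9840 = 634 Ω.
(Any R1, R2 with R2/(R1+R2) = 0.158 and R1‖R2 ≤ 634 Ω will meet the spec.)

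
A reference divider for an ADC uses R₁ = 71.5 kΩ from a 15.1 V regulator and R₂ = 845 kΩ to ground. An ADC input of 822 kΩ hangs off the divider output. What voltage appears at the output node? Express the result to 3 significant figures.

The load sits in parallel with R₂: R₂‖R_L = (845 × 822) / (845 + 822) = 416.7 kΩ.
V_out = 15.1 × 416.7 / (71.5 + 416.7) = 15.1 × 416.7/488.2 = 12.9 V.

V_out ≈ 12.9 V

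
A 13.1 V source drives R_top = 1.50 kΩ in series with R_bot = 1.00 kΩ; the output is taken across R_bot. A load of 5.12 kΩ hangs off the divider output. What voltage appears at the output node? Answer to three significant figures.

The load sits in parallel with R_bot: R_bot‖R_L = (1.00 × 5.12) / (1.00 + 5.12) = 0.8366 kΩ.
V_out = 13.1 × 0.8366 / (1.50 + 0.8366) = 13.1 × 0.8366/2.337 = 4.69 V.

V_out ≈ 4.69 V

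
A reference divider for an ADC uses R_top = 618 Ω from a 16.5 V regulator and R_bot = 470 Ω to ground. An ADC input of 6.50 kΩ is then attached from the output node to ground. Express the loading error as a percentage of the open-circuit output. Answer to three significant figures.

The divider's output (Thévenin) resistance is R_top‖R_bot = 267.0 Ω.
Fractional drop under load = R_th/(R_th + R_L) = 267.0 / (267.0 + 6500) = 0.03945.
So the output falls by 3.95 %.

3.95 %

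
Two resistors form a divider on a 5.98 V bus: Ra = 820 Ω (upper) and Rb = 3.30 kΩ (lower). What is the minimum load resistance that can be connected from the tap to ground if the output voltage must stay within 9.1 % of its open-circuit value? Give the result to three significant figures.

R_L(min) ≈ 6.56 kΩ

Output resistance R_th = Ra‖Rb = (820 × 3300)/4120 = 656.8 Ω.
The fractional drop is R_th/(R_th + R_L); requiring this ≤ 0.0910 gives R_L ≥ R_th(1/0.0910 − 1) = 656.8 × 9.989 = 6.56 kΩ.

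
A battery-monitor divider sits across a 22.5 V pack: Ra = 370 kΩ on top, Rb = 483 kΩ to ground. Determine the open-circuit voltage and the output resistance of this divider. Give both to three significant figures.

V_th = 12.7 V, R_th = 210 kΩ

V_th is the open-circuit tap voltage: 22.5 × 483/(370 + 483) = 12.7 V.
With the supply zeroed, Ra and Rb appear in parallel from the tap: R_th = Ra‖Rb = (370 × 483)/853.0 = 210 kΩ.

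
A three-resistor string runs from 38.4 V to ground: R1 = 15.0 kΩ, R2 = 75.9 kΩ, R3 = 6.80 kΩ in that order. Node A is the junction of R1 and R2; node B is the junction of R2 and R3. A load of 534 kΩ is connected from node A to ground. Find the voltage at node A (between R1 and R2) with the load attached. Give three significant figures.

Below node A the series string R2+R3 = 82.70 kΩ sits in parallel with the 534 kΩ load: 71.61 kΩ.
V_A = 38.4 × 71.61/(15.0 + 71.61) = 31.7 V.

V ≈ 31.7 V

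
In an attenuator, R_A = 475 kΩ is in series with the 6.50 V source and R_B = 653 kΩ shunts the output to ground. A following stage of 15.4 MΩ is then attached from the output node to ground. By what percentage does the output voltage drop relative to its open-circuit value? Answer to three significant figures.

The divider's output (Thévenin) resistance is R_A‖R_B = 275.0 kΩ.
Fractional drop under load = R_th/(R_th + R_L) = 275.0 / (275.0 + 15400) = 0.01754.
So the output falls by 1.75 %.

1.75 %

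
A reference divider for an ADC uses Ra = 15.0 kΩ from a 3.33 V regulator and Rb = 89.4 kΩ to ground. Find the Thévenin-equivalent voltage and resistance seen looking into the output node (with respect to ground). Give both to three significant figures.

V_th = 2.85 V, R_th = 12.8 kΩ

V_th is the open-circuit tap voltage: 3.33 × 89.4/(15.0 + 89.4) = 2.85 V.
With the supply zeroed, Ra and Rb appear in parallel from the tap: R_th = Ra‖Rb = (15.0 × 89.4)/104.4 = 12.8 kΩ.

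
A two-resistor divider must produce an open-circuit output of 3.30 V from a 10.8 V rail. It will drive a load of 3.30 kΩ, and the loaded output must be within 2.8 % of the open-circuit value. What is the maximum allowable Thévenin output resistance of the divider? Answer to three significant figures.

Loading drop = R_th/(R_th + R_L) ≤ 0.0280, so R_th ≤ R_L · ε/(1−ε) = 3.30 kΩ × 0.0280/0.9720 = 95.1 Ω.

R_th ≤ 95.1 Ω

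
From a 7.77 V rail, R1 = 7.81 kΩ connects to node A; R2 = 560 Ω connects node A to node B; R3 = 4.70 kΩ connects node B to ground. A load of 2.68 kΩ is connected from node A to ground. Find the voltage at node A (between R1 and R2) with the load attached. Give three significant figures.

V ≈ 1.44 V

Below node A the series string R2+R3 = 5260 Ω sits in parallel with the 2680 Ω load: 1775 Ω.
V_A = 7.77 × 1775/(7810 + 1775) = 1.44 V.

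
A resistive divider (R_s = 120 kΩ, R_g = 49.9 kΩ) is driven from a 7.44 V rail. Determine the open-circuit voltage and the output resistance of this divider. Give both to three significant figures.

V_th is the open-circuit tap voltage: 7.44 × 49.9/(120 + 49.9) = 2.19 V.
With the supply zeroed, R_s and R_g appear in parallel from the tap: R_th = R_s‖R_g = (120 × 49.9)/169.9 = 35.2 kΩ.

V_th = 2.19 V, R_th = 35.2 kΩ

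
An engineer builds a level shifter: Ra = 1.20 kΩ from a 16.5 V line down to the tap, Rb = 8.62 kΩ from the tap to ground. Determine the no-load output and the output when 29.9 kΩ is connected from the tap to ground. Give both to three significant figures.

Unloaded: 14.5 V; loaded: 14.0 V

Open-circuit: V = 16.5 × 8.62/(1.20 + 8.62) = 14.5 V.
With the load, Rb becomes Rb‖R_L = 6.691 kΩ, so V = 16.5 × 6.691/7.891 = 14.0 V.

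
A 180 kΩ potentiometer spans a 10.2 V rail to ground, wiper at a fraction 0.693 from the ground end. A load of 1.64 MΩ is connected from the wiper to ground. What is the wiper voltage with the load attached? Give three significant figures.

V ≈ 6.91 V

The wiper splits the pot into (1−α)R = 55.26 kΩ above and αR = 124.7 kΩ below.
Lower section ‖ load = 115.9 kΩ.
V_wiper = 10.2 × 115.9/(55.26 + 115.9) = 6.91 V.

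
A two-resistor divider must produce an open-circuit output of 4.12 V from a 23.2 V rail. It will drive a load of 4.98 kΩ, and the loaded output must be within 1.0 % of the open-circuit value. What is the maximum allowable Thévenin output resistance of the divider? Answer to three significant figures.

R_th ≤ 50.3 Ω

Loading drop = R_th/(R_th + R_L) ≤ 0.0100, so R_th ≤ R_L · ε/(1−ε) = 4.98 kΩ × 0.0100/0.9900 = 50.3 Ω.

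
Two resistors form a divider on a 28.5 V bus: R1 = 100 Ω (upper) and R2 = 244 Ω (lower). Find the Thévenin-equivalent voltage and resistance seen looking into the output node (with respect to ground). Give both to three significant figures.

V_th is the open-circuit tap voltage: 28.5 × 244/(100 + 244) = 20.2 V.
With the supply zeroed, R1 and R2 appear in parallel from the tap: R_th = R1‖R2 = (100 × 244)/344.0 = 70.9 Ω.

V_th = 20.2 V, R_th = 70.9 Ω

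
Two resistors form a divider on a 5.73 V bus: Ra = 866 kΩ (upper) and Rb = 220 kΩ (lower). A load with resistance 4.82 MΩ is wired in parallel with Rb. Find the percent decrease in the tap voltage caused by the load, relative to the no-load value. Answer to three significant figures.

3.51 %

The divider's output (Thévenin) resistance is Ra‖Rb = 175.4 kΩ.
Fractional drop under load = R_th/(R_th + R_L) = 175.4 / (175.4 + 4820) = 0.03512.
So the output falls by 3.51 %.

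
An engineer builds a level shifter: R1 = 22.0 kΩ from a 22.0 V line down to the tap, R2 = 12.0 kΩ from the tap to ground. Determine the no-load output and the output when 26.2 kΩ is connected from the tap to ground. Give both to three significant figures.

Unloaded: 7.76 V; loaded: 5.99 V

Open-circuit: V = 22.0 × 12.0/(22.0 + 12.0) = 7.76 V.
With the load, R2 becomes R2‖R_L = 8.230 kΩ, so V = 22.0 × 8.230/30.23 = 5.99 V.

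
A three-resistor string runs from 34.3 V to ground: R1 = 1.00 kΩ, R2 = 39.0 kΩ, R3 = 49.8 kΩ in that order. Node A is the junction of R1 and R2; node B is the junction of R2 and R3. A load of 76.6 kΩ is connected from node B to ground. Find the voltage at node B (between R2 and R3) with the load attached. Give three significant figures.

At node B, R3 is in parallel with the load: R3‖R_L = 30.18 kΩ.
Below node A the resistance is R2 + (R3‖R_L) = 69.18 kΩ, so V_A = 34.3 × 69.18/70.18 = 33.81 V.
Then V_B = V_A × (R3‖R_L)/(R2 + R3‖R_L) = 33.81 × 30.18/69.18 = 14.8 V.

V ≈ 14.8 V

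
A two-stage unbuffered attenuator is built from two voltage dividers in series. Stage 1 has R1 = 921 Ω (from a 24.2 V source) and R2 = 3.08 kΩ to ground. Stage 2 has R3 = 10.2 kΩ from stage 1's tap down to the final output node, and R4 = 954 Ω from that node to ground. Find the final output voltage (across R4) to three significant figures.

V_out ≈ 1.50 V

Stage 2 presents R3+R4 = 11150 Ω as a load on stage 1's tap.
Stage 1's lower leg becomes R2‖(R3+R4) = 2414 Ω, so V_mid = 24.2 × 2414/3335 = 17.52 V.
Stage 2 is itself unloaded: V_out = V_mid × R4/(R3+R4) = 17.52 × 954/11150 = 1.50 V.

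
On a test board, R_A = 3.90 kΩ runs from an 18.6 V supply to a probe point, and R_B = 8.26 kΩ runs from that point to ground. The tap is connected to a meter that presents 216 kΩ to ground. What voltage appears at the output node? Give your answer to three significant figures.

The load sits in parallel with R_B: R_B‖R_L = (8.26 × 216) / (8.26 + 216) = 7.956 kΩ.
V_out = 18.6 × 7.956 / (3.90 + 7.956) = 18.6 × 7.956/11.86 = 12.5 V.
(Unloaded it would have been 12.6 V.)

V_out ≈ 12.5 V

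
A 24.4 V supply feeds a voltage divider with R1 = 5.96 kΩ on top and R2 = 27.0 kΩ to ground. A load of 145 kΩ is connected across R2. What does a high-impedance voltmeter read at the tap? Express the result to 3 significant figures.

V_out ≈ 19.3 V

The load sits in parallel with R2: R2‖R_L = (27.0 × 145) / (27.0 + 145) = 22.76 kΩ.
V_out = 24.4 × 22.76 / (5.96 + 22.76) = 24.4 × 22.76/28.72 = 19.3 V.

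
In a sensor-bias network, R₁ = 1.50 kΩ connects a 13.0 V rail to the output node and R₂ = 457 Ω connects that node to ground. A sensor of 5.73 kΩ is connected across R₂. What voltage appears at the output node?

The load sits in parallel with R₂: R₂‖R_L = (457 × 5730) / (457 + 5730) = 423.2 Ω.
V_out = 13.0 × 423.2 / (1500 + 423.2) = 13.0 × 423.2/1923 = 2.86 V.

V_out ≈ 2.86 V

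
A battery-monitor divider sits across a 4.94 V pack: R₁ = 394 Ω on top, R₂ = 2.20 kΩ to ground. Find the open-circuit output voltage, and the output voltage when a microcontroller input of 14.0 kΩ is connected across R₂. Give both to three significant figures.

Open-circuit: V = 4.94 × 2200/(394 + 2200) = 4.19 V.
With the load, R₂ becomes R₂‖R_L = 1901 Ω, so V = 4.94 × 1901/2295 = 4.09 V.

Unloaded: 4.19 V; loaded: 4.09 V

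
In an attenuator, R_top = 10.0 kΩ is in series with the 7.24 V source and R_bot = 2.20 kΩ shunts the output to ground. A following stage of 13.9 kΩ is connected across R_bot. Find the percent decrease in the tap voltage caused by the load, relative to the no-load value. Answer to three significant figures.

The divider's output (Thévenin) resistance is R_top‖R_bot = 1.803 kΩ.
Fractional drop under load = R_th/(R_th + R_L) = 1.803 / (1.803 + 13.9) = 0.1148.
So the output falls by 11.5 %.

11.5 %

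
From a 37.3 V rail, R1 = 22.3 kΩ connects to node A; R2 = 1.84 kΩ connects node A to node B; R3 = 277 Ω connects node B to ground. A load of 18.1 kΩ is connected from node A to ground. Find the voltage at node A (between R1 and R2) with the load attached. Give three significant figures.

Below node A the series string R2+R3 = 2117 Ω sits in parallel with the 18100 Ω load: 1895 Ω.
V_A = 37.3 × 1895/(22300 + 1895) = 2.92 V.

V ≈ 2.92 V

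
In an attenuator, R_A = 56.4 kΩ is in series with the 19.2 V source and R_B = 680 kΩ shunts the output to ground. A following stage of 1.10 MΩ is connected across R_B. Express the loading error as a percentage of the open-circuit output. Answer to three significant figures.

The divider's output (Thévenin) resistance is R_A‖R_B = 52.08 kΩ.
Fractional drop under load = R_th/(R_th + R_L) = 52.08 / (52.08 + 1100) = 0.04521.
So the output falls by 4.52 %.

4.52 %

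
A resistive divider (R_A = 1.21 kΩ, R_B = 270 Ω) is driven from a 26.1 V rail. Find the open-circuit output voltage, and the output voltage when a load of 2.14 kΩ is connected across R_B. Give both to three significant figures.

Unloaded: 4.76 V; loaded: 4.32 V

Open-circuit: V = 26.1 × 270/(1210 + 270) = 4.76 V.
With the load, R_B becomes R_B‖R_L = 239.8 Ω, so V = 26.1 × 239.8/1450 = 4.32 V.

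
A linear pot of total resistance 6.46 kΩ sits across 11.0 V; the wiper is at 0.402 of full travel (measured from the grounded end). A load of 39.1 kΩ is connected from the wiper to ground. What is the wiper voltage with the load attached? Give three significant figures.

V ≈ 4.25 V

The wiper splits the pot into (1−α)R = 3.863 kΩ above and αR = 2.597 kΩ below.
Lower section ‖ load = 2.435 kΩ.
V_wiper = 11.0 × 2.435/(3.863 + 2.435) = 4.25 V.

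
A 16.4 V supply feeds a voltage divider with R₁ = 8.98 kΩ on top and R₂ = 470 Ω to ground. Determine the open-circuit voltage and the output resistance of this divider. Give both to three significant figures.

V_th is the open-circuit tap voltage: 16.4 × 470/(8980 + 470) = 0.816 V.
With the supply zeroed, R₁ and R₂ appear in parallel from the tap: R_th = R₁‖R₂ = (8980 × 470)/9450 = 447 Ω.

V_th = 0.816 V, R_th = 447 Ω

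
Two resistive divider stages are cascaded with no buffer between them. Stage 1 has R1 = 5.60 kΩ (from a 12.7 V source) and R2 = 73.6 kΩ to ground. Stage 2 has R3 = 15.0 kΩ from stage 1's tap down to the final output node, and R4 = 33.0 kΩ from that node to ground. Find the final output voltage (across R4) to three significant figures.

V_out ≈ 7.32 V

Stage 2 presents R3+R4 = 48.00 kΩ as a load on stage 1's tap.
Stage 1's lower leg becomes R2‖(R3+R4) = 29.05 kΩ, so V_mid = 12.7 × 29.05/34.65 = 10.65 V.
Stage 2 is itself unloaded: V_out = V_mid × R4/(R3+R4) = 10.65 × 33.0/48.00 = 7.32 V.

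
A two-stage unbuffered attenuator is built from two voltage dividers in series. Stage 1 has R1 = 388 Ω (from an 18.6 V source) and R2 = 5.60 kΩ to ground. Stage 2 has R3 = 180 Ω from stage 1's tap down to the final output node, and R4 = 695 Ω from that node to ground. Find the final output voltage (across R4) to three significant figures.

V_out ≈ 9.77 V

Stage 2 presents R3+R4 = 875.0 Ω as a load on stage 1's tap.
Stage 1's lower leg becomes R2‖(R3+R4) = 756.8 Ω, so V_mid = 18.6 × 756.8/1145 = 12.30 V.
Stage 2 is itself unloaded: V_out = V_mid × R4/(R3+R4) = 12.30 × 695/875.0 = 9.77 V.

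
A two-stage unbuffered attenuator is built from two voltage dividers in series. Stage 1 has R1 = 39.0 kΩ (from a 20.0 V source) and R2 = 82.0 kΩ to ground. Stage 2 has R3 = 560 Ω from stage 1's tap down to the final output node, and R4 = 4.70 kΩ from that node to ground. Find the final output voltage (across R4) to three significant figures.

Stage 2 presents R3+R4 = 5260 Ω as a load on stage 1's tap.
Stage 1's lower leg becomes R2‖(R3+R4) = 4943 Ω, so V_mid = 20.0 × 4943/43940 = 2.250 V.
Stage 2 is itself unloaded: V_out = V_mid × R4/(R3+R4) = 2.250 × 4700/5260 = 2.01 V.

V_out ≈ 2.01 V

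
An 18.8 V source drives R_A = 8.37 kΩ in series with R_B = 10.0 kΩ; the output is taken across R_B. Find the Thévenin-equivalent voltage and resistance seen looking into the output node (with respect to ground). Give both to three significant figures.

V_th = 10.2 V, R_th = 4.56 kΩ

V_th is the open-circuit tap voltage: 18.8 × 10.0/(8.37 + 10.0) = 10.2 V.
With the supply zeroed, R_A and R_B appear in parallel from the tap: R_th = R_A‖R_B = (8.37 × 10.0)/18.37 = 4.56 kΩ.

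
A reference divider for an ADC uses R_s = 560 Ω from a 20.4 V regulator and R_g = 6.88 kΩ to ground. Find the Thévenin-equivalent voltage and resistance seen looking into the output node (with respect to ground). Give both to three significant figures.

V_th is the open-circuit tap voltage: 20.4 × 6880/(560 + 6880) = 18.9 V.
With the supply zeroed, R_s and R_g appear in parallel from the tap: R_th = R_s‖R_g = (560 × 6880)/7440 = 518 Ω.

V_th = 18.9 V, R_th = 518 Ω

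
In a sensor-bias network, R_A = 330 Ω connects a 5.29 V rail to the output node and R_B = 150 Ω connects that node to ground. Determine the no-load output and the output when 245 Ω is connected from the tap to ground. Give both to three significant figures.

Unloaded: 1.65 V; loaded: 1.16 V

Open-circuit: V = 5.29 × 150/(330 + 150) = 1.65 V.
With the load, R_B becomes R_B‖R_L = 93.04 Ω, so V = 5.29 × 93.04/423.0 = 1.16 V.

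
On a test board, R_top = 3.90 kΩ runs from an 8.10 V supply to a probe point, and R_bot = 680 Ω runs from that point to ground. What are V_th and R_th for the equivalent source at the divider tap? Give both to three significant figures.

V_th is the open-circuit tap voltage: 8.10 × 680/(3900 + 680) = 1.20 V.
With the supply zeroed, R_top and R_bot appear in parallel from the tap: R_th = R_top‖R_bot = (3900 × 680)/4580 = 579 Ω.

V_th = 1.20 V, R_th = 579 Ω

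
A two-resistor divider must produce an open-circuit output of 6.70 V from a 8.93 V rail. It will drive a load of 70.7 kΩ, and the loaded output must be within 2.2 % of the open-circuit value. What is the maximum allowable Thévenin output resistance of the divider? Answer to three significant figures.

Loading drop = R_th/(R_th + R_L) ≤ 0.0220, so R_th ≤ R_L · ε/(1−ε) = 70.7 kΩ × 0.0220/0.9780 = 1.59 kΩ.

R_th ≤ 1.59 kΩ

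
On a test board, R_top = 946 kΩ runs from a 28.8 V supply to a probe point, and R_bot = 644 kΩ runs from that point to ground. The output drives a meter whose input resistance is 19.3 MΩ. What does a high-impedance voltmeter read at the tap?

The load sits in parallel with R_bot: R_bot‖R_L = (644 × 19300) / (644 + 19300) = 623.2 kΩ.
V_out = 28.8 × 623.2 / (946 + 623.2) = 28.8 × 623.2/1569 = 11.4 V.

V_out ≈ 11.4 V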